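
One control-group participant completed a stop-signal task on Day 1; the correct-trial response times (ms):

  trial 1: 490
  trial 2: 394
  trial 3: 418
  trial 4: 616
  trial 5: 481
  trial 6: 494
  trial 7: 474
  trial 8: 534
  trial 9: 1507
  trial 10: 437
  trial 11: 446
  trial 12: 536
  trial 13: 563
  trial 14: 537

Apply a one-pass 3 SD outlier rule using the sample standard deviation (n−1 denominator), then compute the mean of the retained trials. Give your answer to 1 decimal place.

493.8 ms

n = 14, ΣRT = 7927, M = 566.214
Σ(x−M)² = 999932.36; s = √(999932.36/13) = 277.341
Cutoffs: 566.214 ± 3·277.341 → [-265.8, 1398.2]
Outside: 1507 → excluded.
Retained (n=13): Σ = 6420, mean = 6420/13 = 493.846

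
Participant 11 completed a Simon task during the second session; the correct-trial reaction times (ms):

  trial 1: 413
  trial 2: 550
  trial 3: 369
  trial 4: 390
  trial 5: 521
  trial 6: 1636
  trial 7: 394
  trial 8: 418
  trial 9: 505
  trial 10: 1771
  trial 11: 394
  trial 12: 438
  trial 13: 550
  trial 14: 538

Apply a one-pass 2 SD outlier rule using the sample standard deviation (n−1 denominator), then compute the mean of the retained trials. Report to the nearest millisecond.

457 ms

n = 14, ΣRT = 8887, M = 634.786
Σ(x−M)² = 2728376.36; s = √(2728376.36/13) = 458.121
Cutoffs: 634.786 ± 2·458.121 → [-281.5, 1551.0]
Outside: 1636, 1771 → excluded.
Retained (n=12): Σ = 5480, mean = 5480/12 = 456.667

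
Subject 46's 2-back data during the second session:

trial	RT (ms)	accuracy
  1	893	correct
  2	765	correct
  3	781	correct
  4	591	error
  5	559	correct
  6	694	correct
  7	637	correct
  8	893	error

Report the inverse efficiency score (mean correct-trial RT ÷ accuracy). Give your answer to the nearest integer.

962 ms

Correct trials (n=6): 893, 765, 781, 559, 694, 637
Mean correct RT = 4329/6 = 721.5000 ms
Proportion correct = 6/8
IES = 721.5000 / (6/8) = 962.000 ms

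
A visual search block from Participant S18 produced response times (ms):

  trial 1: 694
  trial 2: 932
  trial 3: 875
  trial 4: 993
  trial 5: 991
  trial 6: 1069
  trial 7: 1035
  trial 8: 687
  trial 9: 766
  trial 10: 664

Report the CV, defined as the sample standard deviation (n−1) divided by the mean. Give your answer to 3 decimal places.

0.179

n = 10, Σ = 8706, M = 870.6000
Σ(x−M)² = 218178.400; s = √(218178.400/9) = 155.6986
CV = 155.6986 / 870.6000 = 0.17884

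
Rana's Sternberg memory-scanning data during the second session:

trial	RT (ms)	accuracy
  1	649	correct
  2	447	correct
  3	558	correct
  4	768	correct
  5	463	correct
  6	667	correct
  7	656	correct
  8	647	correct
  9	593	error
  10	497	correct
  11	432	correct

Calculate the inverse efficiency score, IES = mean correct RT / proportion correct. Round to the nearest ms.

Correct trials (n=10): 649, 447, 558, 768, 463, 667, 656, 647, 497, 432
Mean correct RT = 5784/10 = 578.4000 ms
Proportion correct = 10/11
IES = 578.4000 / (10/11) = 636.240 ms

636 ms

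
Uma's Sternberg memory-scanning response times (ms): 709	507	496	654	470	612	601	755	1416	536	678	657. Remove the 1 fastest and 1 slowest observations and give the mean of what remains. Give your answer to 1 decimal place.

Sorted: 470, 496, 507, 536, 601, 612, 654, 657, 678, 709, 755, 1416
Drop lowest 1 (470) and highest 1 (1416)
Remaining (n=10): Σ = 6205, mean = 6205/10 = 620.500

620.5 ms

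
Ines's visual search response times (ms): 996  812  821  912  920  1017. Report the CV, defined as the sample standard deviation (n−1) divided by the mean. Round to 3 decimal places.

0.093

n = 6, Σ = 5478, M = 913.0000
Σ(x−M)² = 36420.000; s = √(36420.000/5) = 85.3464
CV = 85.3464 / 913.0000 = 0.09348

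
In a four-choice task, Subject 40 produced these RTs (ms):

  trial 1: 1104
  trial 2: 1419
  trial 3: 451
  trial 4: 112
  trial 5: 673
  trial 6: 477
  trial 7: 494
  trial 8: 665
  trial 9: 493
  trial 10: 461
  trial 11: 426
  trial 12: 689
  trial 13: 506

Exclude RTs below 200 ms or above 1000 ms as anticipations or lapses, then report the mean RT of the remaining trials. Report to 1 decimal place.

Excluded: 112, 1104, 1419
Retained (n=10): Σ = 5335
Mean = 5335/10 = 533.5000

533.5 ms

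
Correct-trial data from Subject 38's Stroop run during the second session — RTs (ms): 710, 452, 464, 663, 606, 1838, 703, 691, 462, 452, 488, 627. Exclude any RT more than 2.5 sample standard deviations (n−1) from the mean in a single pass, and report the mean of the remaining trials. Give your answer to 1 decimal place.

n = 12, ΣRT = 8156, M = 679.667
Σ(x−M)² = 1586098.67; s = √(1586098.67/11) = 379.725
Cutoffs: 679.667 ± 2.5·379.725 → [-269.6, 1629.0]
Outside: 1838 → excluded.
Retained (n=11): Σ = 6318, mean = 6318/11 = 574.364

574.4 ms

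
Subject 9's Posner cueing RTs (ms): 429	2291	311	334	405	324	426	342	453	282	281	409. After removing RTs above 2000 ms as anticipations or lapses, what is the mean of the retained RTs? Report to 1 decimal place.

363.3 ms

Excluded: 2291
Retained (n=11): Σ = 3996
Mean = 3996/11 = 363.2727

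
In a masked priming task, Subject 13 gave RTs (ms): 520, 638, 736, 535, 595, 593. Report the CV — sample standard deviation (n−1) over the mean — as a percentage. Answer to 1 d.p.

n = 6, Σ = 3617, M = 602.8333
Σ(x−M)² = 30590.833; s = √(30590.833/5) = 78.2187
CV = 78.2187 / 602.8333 = 0.12975 = 12.975%

13.0%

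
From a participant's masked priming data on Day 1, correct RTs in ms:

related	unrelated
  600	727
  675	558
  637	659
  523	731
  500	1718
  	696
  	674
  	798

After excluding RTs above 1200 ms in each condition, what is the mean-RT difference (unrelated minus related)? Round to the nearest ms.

unrelated: exclude 1718
M(related) = 2935/5 = 587.000
M(unrelated) = 4843/7 = 691.857
Difference = 691.857 − 587.000 = 104.857 ms

105 ms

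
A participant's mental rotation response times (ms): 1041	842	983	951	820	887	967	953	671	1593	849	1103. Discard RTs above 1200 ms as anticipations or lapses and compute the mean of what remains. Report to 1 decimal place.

Excluded: 1593
Retained (n=11): Σ = 10067
Mean = 10067/11 = 915.1818

915.2 ms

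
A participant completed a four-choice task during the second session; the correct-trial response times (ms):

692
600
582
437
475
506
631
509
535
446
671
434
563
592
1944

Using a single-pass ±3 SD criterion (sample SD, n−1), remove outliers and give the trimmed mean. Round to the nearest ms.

n = 15, ΣRT = 9617, M = 641.133
Σ(x−M)² = 1911987.73; s = √(1911987.73/14) = 369.555
Cutoffs: 641.133 ± 3·369.555 → [-467.5, 1749.8]
Outside: 1944 → excluded.
Retained (n=14): Σ = 7673, mean = 7673/14 = 548.071

548 ms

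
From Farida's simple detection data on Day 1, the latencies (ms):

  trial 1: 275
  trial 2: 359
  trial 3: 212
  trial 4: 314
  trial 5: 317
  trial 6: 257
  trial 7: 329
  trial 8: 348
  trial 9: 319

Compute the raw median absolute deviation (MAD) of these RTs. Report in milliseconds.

Sorted: 212, 257, 275, 314, 317, 319, 329, 348, 359 → median = 317
|x − 317|: 42, 42, 105, 3, 0, 60, 12, 31, 2
Sorted deviations: 0, 2, 3, 12, 31, 42, 42, 60, 105 → MAD = 31

31 ms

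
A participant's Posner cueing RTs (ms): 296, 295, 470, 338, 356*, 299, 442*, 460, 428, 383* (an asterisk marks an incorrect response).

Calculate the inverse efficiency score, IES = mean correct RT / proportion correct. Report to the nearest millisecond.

528 ms

Correct trials (n=7): 296, 295, 470, 338, 299, 460, 428
Mean correct RT = 2586/7 = 369.4286 ms
Proportion correct = 7/10
IES = 369.4286 / (7/10) = 527.755 ms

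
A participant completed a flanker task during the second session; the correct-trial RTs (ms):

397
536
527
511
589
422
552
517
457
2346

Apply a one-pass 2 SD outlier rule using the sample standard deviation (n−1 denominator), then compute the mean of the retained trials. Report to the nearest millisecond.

501 ms

n = 10, ΣRT = 6854, M = 685.400
Σ(x−M)² = 3095586.40; s = √(3095586.40/9) = 586.476
Cutoffs: 685.400 ± 2·586.476 → [-487.6, 1858.4]
Outside: 2346 → excluded.
Retained (n=9): Σ = 4508, mean = 4508/9 = 500.889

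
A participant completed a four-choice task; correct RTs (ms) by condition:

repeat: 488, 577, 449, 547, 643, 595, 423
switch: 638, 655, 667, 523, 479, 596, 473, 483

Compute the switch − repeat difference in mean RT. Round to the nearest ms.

M(repeat) = 3722/7 = 531.714
M(switch) = 4514/8 = 564.250
Difference = 564.250 − 531.714 = 32.536 ms

33 ms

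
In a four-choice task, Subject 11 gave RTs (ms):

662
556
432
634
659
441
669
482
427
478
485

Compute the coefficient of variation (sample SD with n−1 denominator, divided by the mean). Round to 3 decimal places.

n = 11, Σ = 5925, M = 538.6364
Σ(x−M)² = 99224.545; s = √(99224.545/10) = 99.6115
CV = 99.6115 / 538.6364 = 0.18493

0.185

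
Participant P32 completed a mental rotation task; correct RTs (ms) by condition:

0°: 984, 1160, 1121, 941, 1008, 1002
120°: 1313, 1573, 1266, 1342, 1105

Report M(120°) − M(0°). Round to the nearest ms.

M(0°) = 6216/6 = 1036.000
M(120°) = 6599/5 = 1319.800
Difference = 1319.800 − 1036.000 = 283.800 ms

284 ms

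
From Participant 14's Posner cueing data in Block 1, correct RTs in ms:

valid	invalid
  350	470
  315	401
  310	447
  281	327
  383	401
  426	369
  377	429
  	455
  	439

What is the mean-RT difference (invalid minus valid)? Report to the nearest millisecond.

66 ms

M(valid) = 2442/7 = 348.857
M(invalid) = 3738/9 = 415.333
Difference = 415.333 − 348.857 = 66.476 ms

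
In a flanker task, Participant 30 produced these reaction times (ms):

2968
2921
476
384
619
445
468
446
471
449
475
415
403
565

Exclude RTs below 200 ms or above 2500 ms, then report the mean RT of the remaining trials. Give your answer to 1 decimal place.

Excluded: 2921, 2968
Retained (n=12): Σ = 5616
Mean = 5616/12 = 468.0000

468.0 ms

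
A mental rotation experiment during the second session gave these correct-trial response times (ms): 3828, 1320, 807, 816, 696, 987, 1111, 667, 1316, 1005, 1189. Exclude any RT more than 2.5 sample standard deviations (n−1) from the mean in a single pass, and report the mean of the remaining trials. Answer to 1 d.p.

n = 11, ΣRT = 13742, M = 1249.273
Σ(x−M)² = 7838980.18; s = √(7838980.18/10) = 885.380
Cutoffs: 1249.273 ± 2.5·885.380 → [-964.2, 3462.7]
Outside: 3828 → excluded.
Retained (n=10): Σ = 9914, mean = 9914/10 = 991.400

991.4 ms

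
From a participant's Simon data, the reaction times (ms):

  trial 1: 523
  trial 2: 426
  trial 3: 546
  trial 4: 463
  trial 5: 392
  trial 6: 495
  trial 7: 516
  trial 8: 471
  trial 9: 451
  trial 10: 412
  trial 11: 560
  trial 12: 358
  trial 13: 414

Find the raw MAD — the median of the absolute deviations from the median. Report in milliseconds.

Sorted: 358, 392, 412, 414, 426, 451, 463, 471, 495, 516, 523, 546, 560 → median = 463
|x − 463|: 60, 37, 83, 0, 71, 32, 53, 8, 12, 51, 97, 105, 49
Sorted deviations: 0, 8, 12, 32, 37, 49, 51, 53, 60, 71, 83, 97, 105 → MAD = 51

51 ms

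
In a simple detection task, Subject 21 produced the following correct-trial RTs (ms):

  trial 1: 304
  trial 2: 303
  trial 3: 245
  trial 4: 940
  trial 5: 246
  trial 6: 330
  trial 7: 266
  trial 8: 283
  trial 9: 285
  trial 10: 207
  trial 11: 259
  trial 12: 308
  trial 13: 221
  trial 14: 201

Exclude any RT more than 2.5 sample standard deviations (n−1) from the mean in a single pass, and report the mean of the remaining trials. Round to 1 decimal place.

266.0 ms

n = 14, ΣRT = 4398, M = 314.143
Σ(x−M)² = 441771.71; s = √(441771.71/13) = 184.343
Cutoffs: 314.143 ± 2.5·184.343 → [-146.7, 775.0]
Outside: 940 → excluded.
Retained (n=13): Σ = 3458, mean = 3458/13 = 266.000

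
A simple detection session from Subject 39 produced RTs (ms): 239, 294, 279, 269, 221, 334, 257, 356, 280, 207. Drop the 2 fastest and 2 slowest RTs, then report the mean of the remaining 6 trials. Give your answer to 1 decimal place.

Sorted: 207, 221, 239, 257, 269, 279, 280, 294, 334, 356
Drop lowest 2 (207, 221) and highest 2 (334, 356)
Remaining (n=6): Σ = 1618, mean = 1618/6 = 269.667

269.7 ms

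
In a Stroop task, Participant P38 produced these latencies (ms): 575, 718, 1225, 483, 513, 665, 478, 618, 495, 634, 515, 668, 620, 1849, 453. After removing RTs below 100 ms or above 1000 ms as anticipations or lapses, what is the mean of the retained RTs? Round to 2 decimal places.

Excluded: 1225, 1849
Retained (n=13): Σ = 7435
Mean = 7435/13 = 571.9231

571.92 ms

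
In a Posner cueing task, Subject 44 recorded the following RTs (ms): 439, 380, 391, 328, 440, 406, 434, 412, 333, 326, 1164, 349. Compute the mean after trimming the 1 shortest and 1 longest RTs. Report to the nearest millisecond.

Sorted: 326, 328, 333, 349, 380, 391, 406, 412, 434, 439, 440, 1164
Drop lowest 1 (326) and highest 1 (1164)
Remaining (n=10): Σ = 3912, mean = 3912/10 = 391.200

391 ms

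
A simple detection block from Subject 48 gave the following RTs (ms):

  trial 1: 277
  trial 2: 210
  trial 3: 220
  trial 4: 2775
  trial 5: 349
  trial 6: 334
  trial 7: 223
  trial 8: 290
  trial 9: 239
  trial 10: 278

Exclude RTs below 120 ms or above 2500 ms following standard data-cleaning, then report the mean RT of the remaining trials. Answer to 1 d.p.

268.9 ms

Excluded: 2775
Retained (n=9): Σ = 2420
Mean = 2420/9 = 268.8889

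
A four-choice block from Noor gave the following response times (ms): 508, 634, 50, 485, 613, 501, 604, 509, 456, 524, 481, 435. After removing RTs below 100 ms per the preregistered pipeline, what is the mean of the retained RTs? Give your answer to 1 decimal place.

Excluded: 50
Retained (n=11): Σ = 5750
Mean = 5750/11 = 522.7273

522.7 ms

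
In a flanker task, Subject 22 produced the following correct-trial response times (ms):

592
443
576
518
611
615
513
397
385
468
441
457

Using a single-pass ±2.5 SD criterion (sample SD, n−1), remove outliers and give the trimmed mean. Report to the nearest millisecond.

n = 12, ΣRT = 6016, M = 501.333
Σ(x−M)² = 73694.67; s = √(73694.67/11) = 81.851
Cutoffs: 501.333 ± 2.5·81.851 → [296.7, 706.0]
No RTs fall outside the cutoffs; all 12 retained. Mean = 6016/12 = 501.333

501 ms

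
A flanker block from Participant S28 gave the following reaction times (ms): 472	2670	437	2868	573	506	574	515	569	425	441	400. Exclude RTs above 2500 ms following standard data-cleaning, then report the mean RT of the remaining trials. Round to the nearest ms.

Excluded: 2670, 2868
Retained (n=10): Σ = 4912
Mean = 4912/10 = 491.2000

491 ms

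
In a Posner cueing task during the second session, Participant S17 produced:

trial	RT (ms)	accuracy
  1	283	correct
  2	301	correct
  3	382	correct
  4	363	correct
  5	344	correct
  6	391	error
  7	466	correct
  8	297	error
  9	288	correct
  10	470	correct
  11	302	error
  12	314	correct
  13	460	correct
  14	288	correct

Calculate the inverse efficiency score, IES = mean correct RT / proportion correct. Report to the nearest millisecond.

458 ms

Correct trials (n=11): 283, 301, 382, 363, 344, 466, 288, 470, 314, 460, 288
Mean correct RT = 3959/11 = 359.9091 ms
Proportion correct = 11/14
IES = 359.9091 / (11/14) = 458.066 ms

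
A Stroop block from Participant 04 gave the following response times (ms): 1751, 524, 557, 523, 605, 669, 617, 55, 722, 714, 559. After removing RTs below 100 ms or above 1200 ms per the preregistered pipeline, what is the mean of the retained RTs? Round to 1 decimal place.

610.0 ms

Excluded: 55, 1751
Retained (n=9): Σ = 5490
Mean = 5490/9 = 610.0000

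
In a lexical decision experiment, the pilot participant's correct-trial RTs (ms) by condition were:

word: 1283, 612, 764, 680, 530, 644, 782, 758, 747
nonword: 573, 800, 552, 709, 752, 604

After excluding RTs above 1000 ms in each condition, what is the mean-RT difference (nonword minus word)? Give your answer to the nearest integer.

word: exclude 1283
M(word) = 5517/8 = 689.625
M(nonword) = 3990/6 = 665.000
Difference = 665.000 − 689.625 = -24.625 ms

-25 ms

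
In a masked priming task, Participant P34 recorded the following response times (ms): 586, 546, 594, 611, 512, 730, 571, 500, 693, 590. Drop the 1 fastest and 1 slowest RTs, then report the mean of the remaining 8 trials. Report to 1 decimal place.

Sorted: 500, 512, 546, 571, 586, 590, 594, 611, 693, 730
Drop lowest 1 (500) and highest 1 (730)
Remaining (n=8): Σ = 4703, mean = 4703/8 = 587.875

587.9 ms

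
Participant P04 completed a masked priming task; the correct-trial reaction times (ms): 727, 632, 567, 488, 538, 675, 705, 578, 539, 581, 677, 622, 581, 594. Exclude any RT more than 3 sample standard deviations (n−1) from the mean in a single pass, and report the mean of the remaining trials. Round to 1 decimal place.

n = 14, ΣRT = 8504, M = 607.429
Σ(x−M)² = 61883.43; s = √(61883.43/13) = 68.995
Cutoffs: 607.429 ± 3·68.995 → [400.4, 814.4]
No RTs fall outside the cutoffs; all 14 retained. Mean = 8504/14 = 607.429

607.4 ms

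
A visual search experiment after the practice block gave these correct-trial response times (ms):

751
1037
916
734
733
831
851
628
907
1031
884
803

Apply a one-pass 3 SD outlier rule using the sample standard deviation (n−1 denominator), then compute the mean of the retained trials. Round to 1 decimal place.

842.2 ms

n = 12, ΣRT = 10106, M = 842.167
Σ(x−M)² = 164555.67; s = √(164555.67/11) = 122.309
Cutoffs: 842.167 ± 3·122.309 → [475.2, 1209.1]
No RTs fall outside the cutoffs; all 12 retained. Mean = 10106/12 = 842.167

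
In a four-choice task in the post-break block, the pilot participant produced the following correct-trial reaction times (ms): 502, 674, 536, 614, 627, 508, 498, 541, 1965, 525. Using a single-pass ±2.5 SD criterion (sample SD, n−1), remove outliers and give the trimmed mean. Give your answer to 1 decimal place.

558.3 ms

n = 10, ΣRT = 6990, M = 699.000
Σ(x−M)² = 1813290.00; s = √(1813290.00/9) = 448.862
Cutoffs: 699.000 ± 2.5·448.862 → [-423.2, 1821.2]
Outside: 1965 → excluded.
Retained (n=9): Σ = 5025, mean = 5025/9 = 558.333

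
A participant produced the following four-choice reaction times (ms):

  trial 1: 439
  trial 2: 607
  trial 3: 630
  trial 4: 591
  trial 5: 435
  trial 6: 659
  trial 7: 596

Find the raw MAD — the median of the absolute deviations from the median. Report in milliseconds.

34 ms

Sorted: 435, 439, 591, 596, 607, 630, 659 → median = 596
|x − 596|: 157, 11, 34, 5, 161, 63, 0
Sorted deviations: 0, 5, 11, 34, 63, 157, 161 → MAD = 34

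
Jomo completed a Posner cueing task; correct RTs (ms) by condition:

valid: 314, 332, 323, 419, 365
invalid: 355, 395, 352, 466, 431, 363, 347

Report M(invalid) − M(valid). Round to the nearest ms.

M(valid) = 1753/5 = 350.600
M(invalid) = 2709/7 = 387.000
Difference = 387.000 − 350.600 = 36.400 ms

36 ms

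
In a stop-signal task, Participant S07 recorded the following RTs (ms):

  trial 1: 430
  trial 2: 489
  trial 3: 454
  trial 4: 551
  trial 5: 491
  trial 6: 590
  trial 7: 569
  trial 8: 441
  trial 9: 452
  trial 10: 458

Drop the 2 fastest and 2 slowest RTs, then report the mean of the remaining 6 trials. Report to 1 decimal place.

Sorted: 430, 441, 452, 454, 458, 489, 491, 551, 569, 590
Drop lowest 2 (430, 441) and highest 2 (569, 590)
Remaining (n=6): Σ = 2895, mean = 2895/6 = 482.500

482.5 ms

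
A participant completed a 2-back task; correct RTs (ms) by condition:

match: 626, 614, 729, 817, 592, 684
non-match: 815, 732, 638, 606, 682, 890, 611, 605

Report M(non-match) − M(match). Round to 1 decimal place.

20.4 ms

M(match) = 4062/6 = 677.000
M(non-match) = 5579/8 = 697.375
Difference = 697.375 − 677.000 = 20.375 ms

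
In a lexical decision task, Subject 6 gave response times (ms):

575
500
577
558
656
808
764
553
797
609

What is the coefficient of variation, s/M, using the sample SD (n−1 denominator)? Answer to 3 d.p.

0.174

n = 10, Σ = 6397, M = 639.7000
Σ(x−M)² = 111552.100; s = √(111552.100/9) = 111.3314
CV = 111.3314 / 639.7000 = 0.17404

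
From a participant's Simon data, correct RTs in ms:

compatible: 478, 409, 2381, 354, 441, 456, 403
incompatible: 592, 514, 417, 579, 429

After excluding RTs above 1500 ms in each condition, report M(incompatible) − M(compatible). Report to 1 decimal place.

82.7 ms

compatible: exclude 2381
M(compatible) = 2541/6 = 423.500
M(incompatible) = 2531/5 = 506.200
Difference = 506.200 − 423.500 = 82.700 ms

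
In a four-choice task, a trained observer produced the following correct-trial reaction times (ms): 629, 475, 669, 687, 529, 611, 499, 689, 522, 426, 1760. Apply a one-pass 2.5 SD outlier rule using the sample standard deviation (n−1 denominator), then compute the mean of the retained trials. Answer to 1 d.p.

n = 11, ΣRT = 7496, M = 681.455
Σ(x−M)² = 1361056.73; s = √(1361056.73/10) = 368.925
Cutoffs: 681.455 ± 2.5·368.925 → [-240.9, 1603.8]
Outside: 1760 → excluded.
Retained (n=10): Σ = 5736, mean = 5736/10 = 573.600

573.6 ms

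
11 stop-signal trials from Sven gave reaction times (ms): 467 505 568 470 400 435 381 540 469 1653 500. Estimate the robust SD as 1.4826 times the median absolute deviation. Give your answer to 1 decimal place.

Sorted: 381, 400, 435, 467, 469, 470, 500, 505, 540, 568, 1653 → median = 470
|x − 470| sorted: 0, 1, 3, 30, 35, 35, 70, 70, 89, 98, 1183 → MAD = 35
Robust SD ≈ 1.4826 × 35 = 51.891

51.9 ms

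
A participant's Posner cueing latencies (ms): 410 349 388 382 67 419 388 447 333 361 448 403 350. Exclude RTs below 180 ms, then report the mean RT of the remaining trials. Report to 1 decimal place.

Excluded: 67
Retained (n=12): Σ = 4678
Mean = 4678/12 = 389.8333

389.8 ms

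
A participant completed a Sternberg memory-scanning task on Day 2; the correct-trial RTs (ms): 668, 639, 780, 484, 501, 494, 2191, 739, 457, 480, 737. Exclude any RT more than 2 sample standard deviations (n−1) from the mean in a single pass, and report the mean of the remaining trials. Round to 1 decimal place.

597.9 ms

n = 11, ΣRT = 8170, M = 742.727
Σ(x−M)² = 2453176.18; s = √(2453176.18/10) = 495.295
Cutoffs: 742.727 ± 2·495.295 → [-247.9, 1733.3]
Outside: 2191 → excluded.
Retained (n=10): Σ = 5979, mean = 5979/10 = 597.900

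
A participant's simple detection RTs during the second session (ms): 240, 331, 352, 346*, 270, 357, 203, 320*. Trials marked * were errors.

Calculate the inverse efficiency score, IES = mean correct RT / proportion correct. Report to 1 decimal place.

Correct trials (n=6): 240, 331, 352, 270, 357, 203
Mean correct RT = 1753/6 = 292.1667 ms
Proportion correct = 6/8
IES = 292.1667 / (6/8) = 389.556 ms

389.6 ms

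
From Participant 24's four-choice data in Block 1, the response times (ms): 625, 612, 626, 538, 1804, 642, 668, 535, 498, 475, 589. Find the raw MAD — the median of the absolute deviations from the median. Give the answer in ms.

Sorted: 475, 498, 535, 538, 589, 612, 625, 626, 642, 668, 1804 → median = 612
|x − 612|: 13, 0, 14, 74, 1192, 30, 56, 77, 114, 137, 23
Sorted deviations: 0, 13, 14, 23, 30, 56, 74, 77, 114, 137, 1192 → MAD = 56

56 ms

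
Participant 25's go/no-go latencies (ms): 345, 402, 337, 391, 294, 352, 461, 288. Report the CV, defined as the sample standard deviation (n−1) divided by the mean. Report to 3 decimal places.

n = 8, Σ = 2870, M = 358.7500
Σ(x−M)² = 23271.500; s = √(23271.500/7) = 57.6585
CV = 57.6585 / 358.7500 = 0.16072

0.161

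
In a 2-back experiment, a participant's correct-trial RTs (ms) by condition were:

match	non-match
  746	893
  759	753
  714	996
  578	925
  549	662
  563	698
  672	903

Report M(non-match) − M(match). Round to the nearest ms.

178 ms

M(match) = 4581/7 = 654.429
M(non-match) = 5830/7 = 832.857
Difference = 832.857 − 654.429 = 178.429 ms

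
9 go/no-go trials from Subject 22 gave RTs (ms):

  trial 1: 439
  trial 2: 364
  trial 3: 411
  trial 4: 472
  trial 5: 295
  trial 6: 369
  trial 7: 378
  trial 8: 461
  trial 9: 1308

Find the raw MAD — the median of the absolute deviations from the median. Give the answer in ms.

Sorted: 295, 364, 369, 378, 411, 439, 461, 472, 1308 → median = 411
|x − 411|: 28, 47, 0, 61, 116, 42, 33, 50, 897
Sorted deviations: 0, 28, 33, 42, 47, 50, 61, 116, 897 → MAD = 47

47 ms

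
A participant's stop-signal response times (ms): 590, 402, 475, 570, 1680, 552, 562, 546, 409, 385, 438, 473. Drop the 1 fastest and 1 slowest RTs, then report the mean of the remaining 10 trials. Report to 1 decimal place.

501.7 ms

Sorted: 385, 402, 409, 438, 473, 475, 546, 552, 562, 570, 590, 1680
Drop lowest 1 (385) and highest 1 (1680)
Remaining (n=10): Σ = 5017, mean = 5017/10 = 501.700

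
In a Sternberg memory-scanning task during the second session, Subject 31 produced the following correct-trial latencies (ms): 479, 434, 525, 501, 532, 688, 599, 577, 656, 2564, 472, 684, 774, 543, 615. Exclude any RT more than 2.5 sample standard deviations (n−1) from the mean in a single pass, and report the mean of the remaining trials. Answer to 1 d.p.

n = 15, ΣRT = 10643, M = 709.533
Σ(x−M)² = 3808179.73; s = √(3808179.73/14) = 521.549
Cutoffs: 709.533 ± 2.5·521.549 → [-594.3, 2013.4]
Outside: 2564 → excluded.
Retained (n=14): Σ = 8079, mean = 8079/14 = 577.071

577.1 ms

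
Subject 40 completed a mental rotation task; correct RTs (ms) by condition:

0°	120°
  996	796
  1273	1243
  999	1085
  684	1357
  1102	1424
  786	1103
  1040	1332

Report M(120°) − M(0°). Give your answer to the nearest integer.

209 ms

M(0°) = 6880/7 = 982.857
M(120°) = 8340/7 = 1191.429
Difference = 1191.429 − 982.857 = 208.571 ms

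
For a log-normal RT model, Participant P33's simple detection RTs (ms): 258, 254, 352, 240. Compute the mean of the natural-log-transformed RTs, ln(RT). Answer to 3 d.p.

5.609

ln(RT): 5.5530, 5.5373, 5.8636, 5.4806
Σ ln(RT) = 22.4346
Mean = 22.4346/4 = 5.60864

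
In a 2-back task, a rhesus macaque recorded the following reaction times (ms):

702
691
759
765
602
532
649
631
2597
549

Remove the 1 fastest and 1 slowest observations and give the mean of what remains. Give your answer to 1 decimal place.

668.5 ms

Sorted: 532, 549, 602, 631, 649, 691, 702, 759, 765, 2597
Drop lowest 1 (532) and highest 1 (2597)
Remaining (n=8): Σ = 5348, mean = 5348/8 = 668.500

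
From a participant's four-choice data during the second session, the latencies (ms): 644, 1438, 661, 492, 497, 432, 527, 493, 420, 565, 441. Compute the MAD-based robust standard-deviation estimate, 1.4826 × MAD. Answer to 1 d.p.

96.4 ms

Sorted: 420, 432, 441, 492, 493, 497, 527, 565, 644, 661, 1438 → median = 497
|x − 497| sorted: 0, 4, 5, 30, 56, 65, 68, 77, 147, 164, 941 → MAD = 65
Robust SD ≈ 1.4826 × 65 = 96.369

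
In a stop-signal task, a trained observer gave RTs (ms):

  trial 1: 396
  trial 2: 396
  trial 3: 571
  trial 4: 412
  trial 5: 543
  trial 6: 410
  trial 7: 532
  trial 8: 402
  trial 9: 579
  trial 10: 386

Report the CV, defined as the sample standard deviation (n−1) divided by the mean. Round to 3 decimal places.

n = 10, Σ = 4627, M = 462.7000
Σ(x−M)² = 60318.100; s = √(60318.100/9) = 81.8658
CV = 81.8658 / 462.7000 = 0.17693

0.177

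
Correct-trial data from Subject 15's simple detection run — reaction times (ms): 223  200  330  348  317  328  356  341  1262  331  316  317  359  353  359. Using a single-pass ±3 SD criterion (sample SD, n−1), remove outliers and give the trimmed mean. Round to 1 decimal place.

n = 15, ΣRT = 5740, M = 382.667
Σ(x−M)² = 859237.33; s = √(859237.33/14) = 247.738
Cutoffs: 382.667 ± 3·247.738 → [-360.5, 1125.9]
Outside: 1262 → excluded.
Retained (n=14): Σ = 4478, mean = 4478/14 = 319.857

319.9 ms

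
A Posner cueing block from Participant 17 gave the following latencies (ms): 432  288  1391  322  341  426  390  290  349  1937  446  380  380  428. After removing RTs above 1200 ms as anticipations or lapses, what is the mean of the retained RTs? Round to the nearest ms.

Excluded: 1391, 1937
Retained (n=12): Σ = 4472
Mean = 4472/12 = 372.6667

373 ms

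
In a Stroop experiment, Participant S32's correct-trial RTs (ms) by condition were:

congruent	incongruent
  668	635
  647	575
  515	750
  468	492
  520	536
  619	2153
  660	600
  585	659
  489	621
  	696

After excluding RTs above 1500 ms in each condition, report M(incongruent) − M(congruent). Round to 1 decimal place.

43.7 ms

incongruent: exclude 2153
M(congruent) = 5171/9 = 574.556
M(incongruent) = 5564/9 = 618.222
Difference = 618.222 − 574.556 = 43.667 ms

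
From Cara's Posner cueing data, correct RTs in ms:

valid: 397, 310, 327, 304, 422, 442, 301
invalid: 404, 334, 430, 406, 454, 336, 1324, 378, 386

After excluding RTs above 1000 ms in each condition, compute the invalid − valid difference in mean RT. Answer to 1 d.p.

invalid: exclude 1324
M(valid) = 2503/7 = 357.571
M(invalid) = 3128/8 = 391.000
Difference = 391.000 − 357.571 = 33.429 ms

33.4 ms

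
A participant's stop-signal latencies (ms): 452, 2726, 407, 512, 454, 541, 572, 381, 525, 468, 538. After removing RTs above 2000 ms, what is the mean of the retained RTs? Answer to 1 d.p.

485.0 ms

Excluded: 2726
Retained (n=10): Σ = 4850
Mean = 4850/10 = 485.0000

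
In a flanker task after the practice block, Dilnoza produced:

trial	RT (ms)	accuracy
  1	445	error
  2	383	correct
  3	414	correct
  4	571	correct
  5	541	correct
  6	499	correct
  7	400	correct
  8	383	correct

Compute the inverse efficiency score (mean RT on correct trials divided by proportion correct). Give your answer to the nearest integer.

Correct trials (n=7): 383, 414, 571, 541, 499, 400, 383
Mean correct RT = 3191/7 = 455.8571 ms
Proportion correct = 7/8
IES = 455.8571 / (7/8) = 520.980 ms

521 ms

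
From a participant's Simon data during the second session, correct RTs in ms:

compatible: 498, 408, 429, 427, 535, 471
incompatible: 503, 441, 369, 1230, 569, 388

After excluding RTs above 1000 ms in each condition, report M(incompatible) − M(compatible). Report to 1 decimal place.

-7.3 ms

incompatible: exclude 1230
M(compatible) = 2768/6 = 461.333
M(incompatible) = 2270/5 = 454.000
Difference = 454.000 − 461.333 = -7.333 ms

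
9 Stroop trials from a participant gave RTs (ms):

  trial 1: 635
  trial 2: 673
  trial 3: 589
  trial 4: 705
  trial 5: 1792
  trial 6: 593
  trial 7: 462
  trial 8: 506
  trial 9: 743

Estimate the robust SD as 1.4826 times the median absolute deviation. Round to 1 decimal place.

Sorted: 462, 506, 589, 593, 635, 673, 705, 743, 1792 → median = 635
|x − 635| sorted: 0, 38, 42, 46, 70, 108, 129, 173, 1157 → MAD = 70
Robust SD ≈ 1.4826 × 70 = 103.782

103.8 ms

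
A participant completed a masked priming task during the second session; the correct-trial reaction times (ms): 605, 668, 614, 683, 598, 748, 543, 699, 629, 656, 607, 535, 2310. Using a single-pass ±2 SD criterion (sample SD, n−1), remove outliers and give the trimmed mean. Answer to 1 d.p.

632.1 ms

n = 13, ΣRT = 9895, M = 761.154
Σ(x−M)² = 2641425.69; s = √(2641425.69/12) = 469.168
Cutoffs: 761.154 ± 2·469.168 → [-177.2, 1699.5]
Outside: 2310 → excluded.
Retained (n=12): Σ = 7585, mean = 7585/12 = 632.083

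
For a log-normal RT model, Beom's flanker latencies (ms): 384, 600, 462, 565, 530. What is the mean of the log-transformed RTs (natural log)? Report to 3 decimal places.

ln(RT): 5.9506, 6.3969, 6.1356, 6.3368, 6.2729
Σ ln(RT) = 31.0928
Mean = 31.0928/5 = 6.21857

6.219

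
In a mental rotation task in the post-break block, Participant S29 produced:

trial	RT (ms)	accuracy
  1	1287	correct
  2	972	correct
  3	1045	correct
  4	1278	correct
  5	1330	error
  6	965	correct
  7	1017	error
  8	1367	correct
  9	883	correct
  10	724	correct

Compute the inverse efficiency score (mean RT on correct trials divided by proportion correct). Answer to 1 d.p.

1331.4 ms

Correct trials (n=8): 1287, 972, 1045, 1278, 965, 1367, 883, 724
Mean correct RT = 8521/8 = 1065.1250 ms
Proportion correct = 8/10
IES = 1065.1250 / (8/10) = 1331.406 ms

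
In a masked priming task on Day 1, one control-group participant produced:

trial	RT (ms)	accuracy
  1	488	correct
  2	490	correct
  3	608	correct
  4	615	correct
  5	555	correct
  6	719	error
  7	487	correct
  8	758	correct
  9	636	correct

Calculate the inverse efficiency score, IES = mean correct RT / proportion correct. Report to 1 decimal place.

652.1 ms

Correct trials (n=8): 488, 490, 608, 615, 555, 487, 758, 636
Mean correct RT = 4637/8 = 579.6250 ms
Proportion correct = 8/9
IES = 579.6250 / (8/9) = 652.078 ms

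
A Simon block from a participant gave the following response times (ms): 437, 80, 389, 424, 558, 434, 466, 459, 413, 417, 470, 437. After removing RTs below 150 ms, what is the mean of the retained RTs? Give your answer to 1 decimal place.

445.8 ms

Excluded: 80
Retained (n=11): Σ = 4904
Mean = 4904/11 = 445.8182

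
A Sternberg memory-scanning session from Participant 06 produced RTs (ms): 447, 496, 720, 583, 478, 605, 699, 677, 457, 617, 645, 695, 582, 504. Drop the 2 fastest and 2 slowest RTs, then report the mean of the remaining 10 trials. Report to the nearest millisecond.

588 ms

Sorted: 447, 457, 478, 496, 504, 582, 583, 605, 617, 645, 677, 695, 699, 720
Drop lowest 2 (447, 457) and highest 2 (699, 720)
Remaining (n=10): Σ = 5882, mean = 5882/10 = 588.200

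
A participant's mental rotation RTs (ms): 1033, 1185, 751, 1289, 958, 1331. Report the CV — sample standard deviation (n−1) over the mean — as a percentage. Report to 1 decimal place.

20.2%

n = 6, Σ = 6547, M = 1091.1667
Σ(x−M)² = 242292.833; s = √(242292.833/5) = 220.1331
CV = 220.1331 / 1091.1667 = 0.20174 = 20.174%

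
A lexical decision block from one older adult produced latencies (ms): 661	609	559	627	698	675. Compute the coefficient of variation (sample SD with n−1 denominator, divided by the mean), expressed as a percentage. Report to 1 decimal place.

7.9%

n = 6, Σ = 3829, M = 638.1667
Σ(x−M)² = 12700.833; s = √(12700.833/5) = 50.4001
CV = 50.4001 / 638.1667 = 0.07898 = 7.898%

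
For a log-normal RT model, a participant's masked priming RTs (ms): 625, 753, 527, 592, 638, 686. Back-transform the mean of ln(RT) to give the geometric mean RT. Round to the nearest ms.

ln(RT): 6.4378, 6.6241, 6.2672, 6.3835, 6.4583, 6.5309
Mean ln(RT) = 38.7017/6 = 6.45029
Geometric mean = exp(6.45029) = 632.89 ms

633 ms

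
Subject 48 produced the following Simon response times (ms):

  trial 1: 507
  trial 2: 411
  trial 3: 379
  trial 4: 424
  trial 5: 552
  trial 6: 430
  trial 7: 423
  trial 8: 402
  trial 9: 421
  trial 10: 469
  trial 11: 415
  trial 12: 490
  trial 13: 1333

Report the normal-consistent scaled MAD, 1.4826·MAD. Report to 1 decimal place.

32.6 ms

Sorted: 379, 402, 411, 415, 421, 423, 424, 430, 469, 490, 507, 552, 1333 → median = 424
|x − 424| sorted: 0, 1, 3, 6, 9, 13, 22, 45, 45, 66, 83, 128, 909 → MAD = 22
Robust SD ≈ 1.4826 × 22 = 32.617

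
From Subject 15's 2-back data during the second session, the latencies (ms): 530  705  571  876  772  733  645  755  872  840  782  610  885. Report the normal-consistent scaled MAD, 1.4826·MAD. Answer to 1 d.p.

Sorted: 530, 571, 610, 645, 705, 733, 755, 772, 782, 840, 872, 876, 885 → median = 755
|x − 755| sorted: 0, 17, 22, 27, 50, 85, 110, 117, 121, 130, 145, 184, 225 → MAD = 110
Robust SD ≈ 1.4826 × 110 = 163.086

163.1 ms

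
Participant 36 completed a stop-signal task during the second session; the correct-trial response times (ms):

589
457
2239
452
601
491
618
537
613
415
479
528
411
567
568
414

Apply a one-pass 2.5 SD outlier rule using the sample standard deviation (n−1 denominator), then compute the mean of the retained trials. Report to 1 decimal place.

n = 16, ΣRT = 9979, M = 623.688
Σ(x−M)² = 2862641.44; s = √(2862641.44/15) = 436.856
Cutoffs: 623.688 ± 2.5·436.856 → [-468.5, 1715.8]
Outside: 2239 → excluded.
Retained (n=15): Σ = 7740, mean = 7740/15 = 516.000

516.0 ms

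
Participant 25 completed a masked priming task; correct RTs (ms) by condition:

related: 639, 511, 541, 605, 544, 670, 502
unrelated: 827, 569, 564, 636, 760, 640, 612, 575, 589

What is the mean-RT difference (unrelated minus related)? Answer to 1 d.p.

M(related) = 4012/7 = 573.143
M(unrelated) = 5772/9 = 641.333
Difference = 641.333 − 573.143 = 68.190 ms

68.2 ms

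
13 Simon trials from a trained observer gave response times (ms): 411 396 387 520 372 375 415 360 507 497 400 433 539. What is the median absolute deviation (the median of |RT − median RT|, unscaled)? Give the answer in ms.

Sorted: 360, 372, 375, 387, 396, 400, 411, 415, 433, 497, 507, 520, 539 → median = 411
|x − 411|: 0, 15, 24, 109, 39, 36, 4, 51, 96, 86, 11, 22, 128
Sorted deviations: 0, 4, 11, 15, 22, 24, 36, 39, 51, 86, 96, 109, 128 → MAD = 36

36 ms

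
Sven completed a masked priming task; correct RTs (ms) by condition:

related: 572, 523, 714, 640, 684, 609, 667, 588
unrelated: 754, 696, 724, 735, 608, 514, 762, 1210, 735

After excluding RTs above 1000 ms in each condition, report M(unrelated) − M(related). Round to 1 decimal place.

66.4 ms

unrelated: exclude 1210
M(related) = 4997/8 = 624.625
M(unrelated) = 5528/8 = 691.000
Difference = 691.000 − 624.625 = 66.375 ms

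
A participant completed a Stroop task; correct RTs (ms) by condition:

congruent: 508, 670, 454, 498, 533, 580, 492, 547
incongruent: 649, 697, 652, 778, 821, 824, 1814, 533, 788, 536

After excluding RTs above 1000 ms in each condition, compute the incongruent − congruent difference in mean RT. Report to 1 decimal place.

incongruent: exclude 1814
M(congruent) = 4282/8 = 535.250
M(incongruent) = 6278/9 = 697.556
Difference = 697.556 − 535.250 = 162.306 ms

162.3 ms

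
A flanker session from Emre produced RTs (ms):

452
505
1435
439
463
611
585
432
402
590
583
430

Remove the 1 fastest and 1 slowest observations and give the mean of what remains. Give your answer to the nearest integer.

509 ms

Sorted: 402, 430, 432, 439, 452, 463, 505, 583, 585, 590, 611, 1435
Drop lowest 1 (402) and highest 1 (1435)
Remaining (n=10): Σ = 5090, mean = 5090/10 = 509.000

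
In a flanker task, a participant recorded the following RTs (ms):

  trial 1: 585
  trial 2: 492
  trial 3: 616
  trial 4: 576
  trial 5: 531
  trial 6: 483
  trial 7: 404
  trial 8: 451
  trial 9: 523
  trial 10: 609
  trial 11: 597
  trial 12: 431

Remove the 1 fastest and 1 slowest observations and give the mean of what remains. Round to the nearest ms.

Sorted: 404, 431, 451, 483, 492, 523, 531, 576, 585, 597, 609, 616
Drop lowest 1 (404) and highest 1 (616)
Remaining (n=10): Σ = 5278, mean = 5278/10 = 527.800

528 ms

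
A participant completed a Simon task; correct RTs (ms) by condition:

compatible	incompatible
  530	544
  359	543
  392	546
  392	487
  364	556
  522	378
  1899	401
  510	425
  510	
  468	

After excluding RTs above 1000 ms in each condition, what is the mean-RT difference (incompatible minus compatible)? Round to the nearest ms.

35 ms

compatible: exclude 1899
M(compatible) = 4047/9 = 449.667
M(incompatible) = 3880/8 = 485.000
Difference = 485.000 − 449.667 = 35.333 ms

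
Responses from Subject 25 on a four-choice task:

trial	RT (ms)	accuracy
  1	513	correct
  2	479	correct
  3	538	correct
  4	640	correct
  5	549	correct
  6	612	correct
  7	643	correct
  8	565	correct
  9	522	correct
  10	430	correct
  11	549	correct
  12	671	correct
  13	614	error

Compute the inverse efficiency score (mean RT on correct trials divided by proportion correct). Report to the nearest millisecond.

Correct trials (n=12): 513, 479, 538, 640, 549, 612, 643, 565, 522, 430, 549, 671
Mean correct RT = 6711/12 = 559.2500 ms
Proportion correct = 12/13
IES = 559.2500 / (12/13) = 605.854 ms

606 ms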